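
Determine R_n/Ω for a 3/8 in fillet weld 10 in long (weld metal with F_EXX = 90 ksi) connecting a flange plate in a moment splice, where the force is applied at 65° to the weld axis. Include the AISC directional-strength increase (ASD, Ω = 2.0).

t_e = 0.707 × 0.375 = 0.2651 in; A_we = 0.2651 × 10 = 2.651 in².
Directional factor: 1.0 + 0.5 sin^1.5(65°) = 1.431.
F_nw = 0.6 × 90 × 1.431 = 77.3 ksi.
R_n/Ω = (77.3 × 2.651) / 2.0 = 102.5 kips.

R_n/Ω ≈ 102 kips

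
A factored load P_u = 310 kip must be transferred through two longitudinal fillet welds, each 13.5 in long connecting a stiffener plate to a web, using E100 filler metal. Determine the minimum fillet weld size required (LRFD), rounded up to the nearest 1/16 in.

w = 3/8 in

E100XX → F_EXX = 100 ksi.
Total weld length L = 27 in.
Required throat t_e = P_u / (φ × 0.6 F_EXX × L) = 310 / (0.75 × 0.6 × 100 × 27) = 0.2551 in.
Required leg w = t_e / 0.707 = 0.3609 in → use 3/8 in.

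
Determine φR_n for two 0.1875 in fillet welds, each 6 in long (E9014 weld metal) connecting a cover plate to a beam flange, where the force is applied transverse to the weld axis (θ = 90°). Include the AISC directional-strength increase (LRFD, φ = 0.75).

φR_n ≈ 96.6 kips

E90XX → F_EXX = 90 ksi.
t_e = 0.707 × 0.1875 = 0.1326 in; A_we = 0.1326 × 12 = 1.591 in².
Directional factor: 1.0 + 0.5 sin^1.5(90°) = 1.5.
F_nw = 0.6 × 90 × 1.5 = 81 ksi.
φR_n = 0.75 × 81 × 1.591 = 96.64 kips.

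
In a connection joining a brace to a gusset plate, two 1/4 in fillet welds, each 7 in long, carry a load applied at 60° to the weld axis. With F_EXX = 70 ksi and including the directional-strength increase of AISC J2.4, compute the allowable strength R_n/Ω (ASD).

t_e = 0.707 × 0.25 = 0.1767 in; A_we = 0.1767 × 14 = 2.474 in².
Directional factor: 1.0 + 0.5 sin^1.5(60°) = 1.403.
F_nw = 0.6 × 70 × 1.403 = 58.92 ksi.
R_n/Ω = (58.92 × 2.474) / 2.0 = 72.9 kips.

R_n/Ω ≈ 72.9 kips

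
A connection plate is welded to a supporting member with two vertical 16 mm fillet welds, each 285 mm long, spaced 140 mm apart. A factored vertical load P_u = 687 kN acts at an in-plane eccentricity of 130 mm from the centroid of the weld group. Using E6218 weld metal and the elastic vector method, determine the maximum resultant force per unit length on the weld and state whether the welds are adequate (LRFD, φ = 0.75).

f_max ≈ 2870 N/mm; adequate

E62XX → F_EXX = 620 MPa.
Total weld length L_w = 570 mm. Treat welds as unit-width lines.
Polar moment about centroid: J = 2[d³/12 + d(b/2)²] = 2[285³/12 + 285×70²] = 6651000 mm³.
Direct shear f_v = P/L_w = 687×10³ / 570 = 1205 N/mm (vertical).
Torsion M = P·e = 687×10³ × 130 = 89310000 N·mm.
Critical point at (x, y) = (70, 142.5) from centroid. f_tx = M·y/J = 1913 N/mm; f_ty = M·x/J = 939.9 N/mm.
Resultant f_max = √[f_tx² + (f_v + f_ty)²] = √[1913² + (1205 + 939.9)²] = 2875 N/mm.
Capacity per unit length: φr_n = 0.75 × 0.6 × 620 × (0.707 × 16) = 3156 N/mm.
2875 ≤ 3156 → adequate.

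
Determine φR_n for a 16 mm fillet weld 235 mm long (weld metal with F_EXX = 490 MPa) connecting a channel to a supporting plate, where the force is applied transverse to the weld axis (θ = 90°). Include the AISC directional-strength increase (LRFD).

φR_n ≈ 879 kN

t_e = 0.707 × 16 = 11.31 mm; A_we = 11.31 × 235 = 2658 mm².
Directional factor: 1.0 + 0.5 sin^1.5(90°) = 1.5.
F_nw = 0.6 × 490 × 1.5 = 441 MPa.
φR_n = 0.75 × 441 × 2658 × 10⁻³ = 879.2 kN.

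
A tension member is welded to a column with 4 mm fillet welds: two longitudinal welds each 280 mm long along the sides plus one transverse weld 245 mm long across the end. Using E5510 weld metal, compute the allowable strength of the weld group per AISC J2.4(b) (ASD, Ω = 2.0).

R_n/Ω ≈ 394 kN

E55XX → F_EXX = 550 MPa.
t_e = 0.707 × 4 = 2.828 mm.
R_nwl = 0.6 × 550 × 2.828 × 560 × 10⁻³ = 522.6 kN (longitudinal, 2 welds).
R_nwt = 0.6 × 550 × 2.828 × 245 × 10⁻³ = 228.6 kN (transverse, base value).
(i) R_nwl + R_nwt = 751.3 kN; (ii) 0.85 R_nwl + 1.5 R_nwt = 787.2 kN.
R_n = max = 787.2 kN [governs: (ii)]; R_n/Ω = 393.6 kN.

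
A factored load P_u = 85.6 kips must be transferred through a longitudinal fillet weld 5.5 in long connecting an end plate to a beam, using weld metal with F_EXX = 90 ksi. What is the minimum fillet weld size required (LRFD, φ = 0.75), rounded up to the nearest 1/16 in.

Total weld length L = 5.5 in.
Required throat t_e = P_u / (φ × 0.6 F_EXX × L) = 85.6 / (0.75 × 0.6 × 90 × 5.5) = 0.3843 in.
Required leg w = t_e / 0.707 = 0.5435 in → use 9/16 in.

w = 9/16 in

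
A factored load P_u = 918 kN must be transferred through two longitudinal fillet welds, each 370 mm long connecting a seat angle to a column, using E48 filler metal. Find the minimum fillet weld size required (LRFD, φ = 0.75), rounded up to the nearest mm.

E48XX → F_EXX = 480 MPa.
Total weld length L = 740 mm.
Required throat t_e = P_u / (φ × 0.6 F_EXX × L) = 918 / (0.75 × 0.6 × 480 × 740 × 10⁻³) = 5.743 mm.
Required leg w = t_e / 0.707 = 8.123 mm → use 9 mm.

w = 9 mm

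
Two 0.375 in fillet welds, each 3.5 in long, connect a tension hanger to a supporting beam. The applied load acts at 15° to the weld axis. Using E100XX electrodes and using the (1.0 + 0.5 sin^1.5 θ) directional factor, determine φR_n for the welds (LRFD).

φR_n ≈ 89 kips

E100XX → F_EXX = 100 ksi.
t_e = 0.707 × 0.375 = 0.2651 in; A_we = 0.2651 × 7 = 1.856 in².
Directional factor: 1.0 + 0.5 sin^1.5(15°) = 1.066.
F_nw = 0.6 × 100 × 1.066 = 63.95 ksi.
φR_n = 0.75 × 63.95 × 1.856 = 89.01 kips.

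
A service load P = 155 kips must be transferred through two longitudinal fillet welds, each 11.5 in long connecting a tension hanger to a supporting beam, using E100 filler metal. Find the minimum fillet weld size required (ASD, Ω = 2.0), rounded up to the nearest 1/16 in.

E100XX → F_EXX = 100 ksi.
Total weld length L = 23 in.
Required throat t_e = P × Ω / (0.6 F_EXX × L) = 155 × 2.0 / (0.6 × 100 × 23) = 0.2246 in.
Required leg w = t_e / 0.707 = 0.3177 in → use 3/8 in.

w = 3/8 in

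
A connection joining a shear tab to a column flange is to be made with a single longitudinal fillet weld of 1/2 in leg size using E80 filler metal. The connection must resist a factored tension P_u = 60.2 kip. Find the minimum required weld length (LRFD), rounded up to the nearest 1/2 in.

L = 5 in

E80XX → F_EXX = 80 ksi.
Throat t_e = 0.707 × 0.5 = 0.3535 in.
φr_n = 0.75 × 0.6 × 80 × 0.3535 = 12.73 kip/in.
L_req = P_u / φr_n = 60.2 / 12.73 = 4.73 in total.
Round up → use L = 5 in.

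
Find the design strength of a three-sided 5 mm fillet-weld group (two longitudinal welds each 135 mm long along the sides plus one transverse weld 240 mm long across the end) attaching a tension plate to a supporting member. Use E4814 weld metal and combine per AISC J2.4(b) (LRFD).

φR_n ≈ 450 kN

E48XX → F_EXX = 480 MPa.
t_e = 0.707 × 5 = 3.535 mm.
R_nwl = 0.6 × 480 × 3.535 × 270 × 10⁻³ = 274.9 kN (longitudinal, 2 welds).
R_nwt = 0.6 × 480 × 3.535 × 240 × 10⁻³ = 244.3 kN (transverse, base value).
(i) R_nwl + R_nwt = 519.2 kN; (ii) 0.85 R_nwl + 1.5 R_nwt = 600.2 kN.
R_n = max = 600.2 kN [governs: (ii)]; φR_n = 450.1 kN.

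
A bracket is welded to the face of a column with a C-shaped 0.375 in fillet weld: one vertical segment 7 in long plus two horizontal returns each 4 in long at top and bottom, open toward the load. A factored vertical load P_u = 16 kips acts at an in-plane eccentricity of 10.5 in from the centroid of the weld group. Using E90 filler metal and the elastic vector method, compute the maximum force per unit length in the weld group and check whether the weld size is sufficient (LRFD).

f_max ≈ 5.78 kip/in; adequate

E90XX → F_EXX = 90 ksi.
Total weld length L_w = 15 in. Treat welds as unit-width lines.
Centroid: x̄ = 2×4×2 / 15 = 1.067 in from the vertical weld.
Polar moment about centroid: J = I_x + I_y = [7³/12 + 2×4×3.5²] + [7×1.067² + 2(4³/12 + 4×0.9333²)] = 152.2 in³.
Direct shear f_v = P/L_w = 16 / 15 = 1.067 kip/in (vertical).
Torsion M = P·e = 16 × 10.5 = 168 kip·in.
Critical point at (x, y) = (2.933, 3.5) from centroid. f_tx = M·y/J = 3.864 kip/in; f_ty = M·x/J = 3.238 kip/in.
Resultant f_max = √[f_tx² + (f_v + f_ty)²] = √[3.864² + (1.067 + 3.238)²] = 5.785 kip/in.
Capacity per unit length: φr_n = 0.75 × 0.6 × 90 × (0.707 × 0.375) = 10.74 kip/in.
5.785 ≤ 10.74 → adequate.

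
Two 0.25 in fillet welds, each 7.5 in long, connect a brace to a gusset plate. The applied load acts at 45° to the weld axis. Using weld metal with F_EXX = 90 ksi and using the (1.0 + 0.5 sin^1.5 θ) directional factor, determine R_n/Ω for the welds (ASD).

R_n/Ω ≈ 92.9 kips

t_e = 0.707 × 0.25 = 0.1767 in; A_we = 0.1767 × 15 = 2.651 in².
Directional factor: 1.0 + 0.5 sin^1.5(45°) = 1.297.
F_nw = 0.6 × 90 × 1.297 = 70.05 ksi.
R_n/Ω = (70.05 × 2.651) / 2.0 = 92.87 kips.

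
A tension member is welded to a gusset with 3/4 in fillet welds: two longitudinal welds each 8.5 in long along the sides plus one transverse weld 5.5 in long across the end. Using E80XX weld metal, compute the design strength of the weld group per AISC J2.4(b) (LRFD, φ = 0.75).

φR_n ≈ 433 kip

E80XX → F_EXX = 80 ksi.
t_e = 0.707 × 0.75 = 0.5302 in.
R_nwl = 0.6 × 80 × 0.5302 × 17 = 432.7 kip (longitudinal, 2 welds).
R_nwt = 0.6 × 80 × 0.5302 × 5.5 = 140 kip (transverse, base value).
(i) R_nwl + R_nwt = 572.7 kip; (ii) 0.85 R_nwl + 1.5 R_nwt = 577.8 kip.
R_n = max = 577.8 kip [governs: (ii)]; φR_n = 433.3 kip.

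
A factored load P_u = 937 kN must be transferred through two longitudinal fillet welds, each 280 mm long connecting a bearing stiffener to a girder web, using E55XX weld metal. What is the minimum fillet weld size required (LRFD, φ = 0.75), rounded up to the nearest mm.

E55XX → F_EXX = 550 MPa.
Total weld length L = 560 mm.
Required throat t_e = P_u / (φ × 0.6 F_EXX × L) = 937 / (0.75 × 0.6 × 550 × 560 × 10⁻³) = 6.76 mm.
Required leg w = t_e / 0.707 = 9.562 mm → use 10 mm.

w = 10 mm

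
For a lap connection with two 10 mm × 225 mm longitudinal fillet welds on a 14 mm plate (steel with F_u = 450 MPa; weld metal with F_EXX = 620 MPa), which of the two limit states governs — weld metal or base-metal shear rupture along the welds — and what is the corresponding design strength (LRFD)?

φR_n ≈ 888 kN (weld metal governs)

t_e = 0.707 × 10 = 7.07 mm; L = 450 mm.
Weld metal: φR_n = 0.75 × 0.6 × 620 × 7.07 × 450 × 10⁻³ = 887.6 kN.
Base metal (shear rupture): φR_n = 0.75 × 0.6 × 450 × 14 × 450 × 10⁻³ = 1276 kN.
Governing: weld metal.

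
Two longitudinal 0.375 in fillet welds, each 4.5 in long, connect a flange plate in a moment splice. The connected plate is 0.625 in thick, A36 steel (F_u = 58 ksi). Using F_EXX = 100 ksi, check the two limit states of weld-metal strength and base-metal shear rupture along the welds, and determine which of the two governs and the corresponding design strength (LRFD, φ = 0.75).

φR_n ≈ 107 kips (weld metal governs)

t_e = 0.707 × 0.375 = 0.2651 in; L = 9 in.
Weld metal: φR_n = 0.75 × 0.6 × 100 × 0.2651 × 9 = 107.4 kips.
Base metal (shear rupture): φR_n = 0.75 × 0.6 × 58 × 0.625 × 9 = 146.8 kips.
Governing: weld metal.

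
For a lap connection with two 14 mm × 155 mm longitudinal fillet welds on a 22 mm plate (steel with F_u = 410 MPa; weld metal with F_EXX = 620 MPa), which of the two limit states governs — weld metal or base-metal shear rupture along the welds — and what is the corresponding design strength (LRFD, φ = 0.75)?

t_e = 0.707 × 14 = 9.898 mm; L = 310 mm.
Weld metal: φR_n = 0.75 × 0.6 × 620 × 9.898 × 310 × 10⁻³ = 856.1 kN.
Base metal (shear rupture): φR_n = 0.75 × 0.6 × 410 × 22 × 310 × 10⁻³ = 1258 kN.
Governing: weld metal.

φR_n ≈ 856 kN (weld metal governs)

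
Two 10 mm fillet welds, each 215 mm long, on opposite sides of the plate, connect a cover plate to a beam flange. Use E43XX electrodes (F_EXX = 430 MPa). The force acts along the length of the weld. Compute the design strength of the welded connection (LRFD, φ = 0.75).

φR_n ≈ 588 kN

Effective throat t_e = 0.707 × 10 = 7.07 mm.
Total length L = 430 mm; A_we = 7.07 × 430 = 3040 mm².
F_nw = 0.6 F_EXX = 0.6 × 430 = 258 MPa.
φR_n = 0.75 × 258 × 3040 × 10⁻³ = 588.3 kN.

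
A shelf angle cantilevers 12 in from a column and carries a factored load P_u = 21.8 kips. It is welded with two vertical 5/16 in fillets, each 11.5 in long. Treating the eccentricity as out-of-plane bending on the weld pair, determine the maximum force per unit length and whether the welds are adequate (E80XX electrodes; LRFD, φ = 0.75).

E80XX → F_EXX = 80 ksi.
L_w = 2 × 11.5 = 23 in; section modulus (unit throat) S = 2 × L²/6 = 44.08 in².
Direct shear f_v = P/L_w = 21.8/23 = 0.9478 kip/in.
Moment M = P × e = 21.8 × 12 = 261.6 kip·in; bending f_b = M/S = 5.934 kip/in.
f_max = √(f_v² + f_b²) = √(0.9478² + 5.934²) = 6.009 kip/in.
φr_n = 0.75 × 0.6 × 80 × (0.707 × 0.3125) = 7.954 kip/in → adequate.

f_max ≈ 6.01 kip/in; adequate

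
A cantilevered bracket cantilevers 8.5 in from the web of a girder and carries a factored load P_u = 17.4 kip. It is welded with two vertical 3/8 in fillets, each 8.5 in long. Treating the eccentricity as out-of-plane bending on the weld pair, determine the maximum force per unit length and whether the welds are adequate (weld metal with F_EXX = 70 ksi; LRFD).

L_w = 2 × 8.5 = 17 in; section modulus (unit throat) S = 2 × L²/6 = 24.08 in².
Direct shear f_v = P/L_w = 17.4/17 = 1.024 kip/in.
Moment M = P × e = 17.4 × 8.5 = 147.9 kip·in; bending f_b = M/S = 6.141 kip/in.
f_max = √(f_v² + f_b²) = √(1.024² + 6.141²) = 6.226 kip/in.
φr_n = 0.75 × 0.6 × 70 × (0.707 × 0.375) = 8.351 kip/in → adequate.

f_max ≈ 6.23 kip/in; adequate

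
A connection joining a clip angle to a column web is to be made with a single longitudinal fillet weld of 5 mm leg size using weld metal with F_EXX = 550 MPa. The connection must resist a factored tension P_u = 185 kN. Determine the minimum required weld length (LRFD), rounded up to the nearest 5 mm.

Throat t_e = 0.707 × 5 = 3.535 mm.
φr_n = 0.75 × 0.6 × 550 × 3.535 × 10⁻³ = 0.8749 kN/mm.
L_req = P_u / φr_n = 185 / 0.8749 = 211.4 mm total.
Round up → use L = 215 mm.

L = 215 mm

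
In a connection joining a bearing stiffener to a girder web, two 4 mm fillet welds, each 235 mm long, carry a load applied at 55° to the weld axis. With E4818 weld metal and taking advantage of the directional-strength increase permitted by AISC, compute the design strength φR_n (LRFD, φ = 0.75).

φR_n ≈ 394 kN

E48XX → F_EXX = 480 MPa.
t_e = 0.707 × 4 = 2.828 mm; A_we = 2.828 × 470 = 1329 mm².
Directional factor: 1.0 + 0.5 sin^1.5(55°) = 1.371.
F_nw = 0.6 × 480 × 1.371 = 394.8 MPa.
φR_n = 0.75 × 394.8 × 1329 × 10⁻³ = 393.5 kN.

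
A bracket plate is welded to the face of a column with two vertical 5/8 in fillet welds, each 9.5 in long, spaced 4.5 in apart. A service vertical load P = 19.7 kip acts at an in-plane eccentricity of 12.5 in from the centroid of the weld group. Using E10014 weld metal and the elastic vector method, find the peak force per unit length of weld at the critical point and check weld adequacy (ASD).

E100XX → F_EXX = 100 ksi.
Total weld length L_w = 19 in. Treat welds as unit-width lines.
Polar moment about centroid: J = 2[d³/12 + d(b/2)²] = 2[9.5³/12 + 9.5×2.25²] = 239.1 in³.
Direct shear f_v = P/L_w = 19.7 / 19 = 1.037 kip/in (vertical).
Torsion M = P·e = 19.7 × 12.5 = 246.25 kip·in.
Critical point at (x, y) = (2.25, 4.75) from centroid. f_tx = M·y/J = 4.892 kip/in; f_ty = M·x/J = 2.317 kip/in.
Resultant f_max = √[f_tx² + (f_v + f_ty)²] = √[4.892² + (1.037 + 2.317)²] = 5.932 kip/in.
Capacity per unit length: r_n/Ω = (1/2.0) × 0.6 × 100 × (0.707 × 0.625) = 13.26 kip/in.
5.932 ≤ 13.26 → adequate.

f_max ≈ 5.93 kip/in; adequate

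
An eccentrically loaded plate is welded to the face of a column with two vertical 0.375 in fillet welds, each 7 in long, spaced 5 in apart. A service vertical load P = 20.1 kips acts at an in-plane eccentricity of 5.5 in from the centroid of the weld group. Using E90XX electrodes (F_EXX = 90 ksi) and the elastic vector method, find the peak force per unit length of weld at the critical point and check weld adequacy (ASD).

f_max ≈ 4.28 kip/in; adequate

Total weld length L_w = 14 in. Treat welds as unit-width lines.
Polar moment about centroid: J = 2[d³/12 + d(b/2)²] = 2[7³/12 + 7×2.5²] = 144.7 in³.
Direct shear f_v = P/L_w = 20.1 / 14 = 1.436 kip/in (vertical).
Torsion M = P·e = 20.1 × 5.5 = 110.55 kip·in.
Critical point at (x, y) = (2.5, 3.5) from centroid. f_tx = M·y/J = 2.675 kip/in; f_ty = M·x/J = 1.91 kip/in.
Resultant f_max = √[f_tx² + (f_v + f_ty)²] = √[2.675² + (1.436 + 1.91)²] = 4.284 kip/in.
Capacity per unit length: r_n/Ω = (1/2.0) × 0.6 × 90 × (0.707 × 0.375) = 7.158 kip/in.
4.284 ≤ 7.158 → adequate.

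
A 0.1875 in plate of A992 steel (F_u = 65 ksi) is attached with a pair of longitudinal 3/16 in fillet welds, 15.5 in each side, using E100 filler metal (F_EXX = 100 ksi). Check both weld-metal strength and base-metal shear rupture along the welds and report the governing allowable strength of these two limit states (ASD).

R_n/Ω ≈ 113 kip (base-metal shear rupture governs)

t_e = 0.707 × 0.1875 = 0.1326 in; L = 31 in.
Weld metal: R_n/Ω = (1/2.0) × 0.6 × 100 × 0.1326 × 31 = 123.3 kip.
Base metal (shear rupture): R_n/Ω = (1/2.0) × 0.6 × 65 × 0.1875 × 31 = 113.3 kip.
Governing: base-metal shear rupture.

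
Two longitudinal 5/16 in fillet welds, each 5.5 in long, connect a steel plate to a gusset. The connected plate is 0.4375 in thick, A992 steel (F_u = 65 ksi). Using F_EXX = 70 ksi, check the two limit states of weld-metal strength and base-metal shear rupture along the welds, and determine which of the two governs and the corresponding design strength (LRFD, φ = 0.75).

t_e = 0.707 × 0.3125 = 0.2209 in; L = 11 in.
Weld metal: φR_n = 0.75 × 0.6 × 70 × 0.2209 × 11 = 76.55 kip.
Base metal (shear rupture): φR_n = 0.75 × 0.6 × 65 × 0.4375 × 11 = 140.8 kip.
Governing: weld metal.

φR_n ≈ 76.6 kip (weld metal governs)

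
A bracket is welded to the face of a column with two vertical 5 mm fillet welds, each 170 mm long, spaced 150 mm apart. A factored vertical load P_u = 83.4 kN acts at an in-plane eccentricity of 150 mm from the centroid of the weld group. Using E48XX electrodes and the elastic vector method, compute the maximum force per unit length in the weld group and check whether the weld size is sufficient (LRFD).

E48XX → F_EXX = 480 MPa.
Total weld length L_w = 340 mm. Treat welds as unit-width lines.
Polar moment about centroid: J = 2[d³/12 + d(b/2)²] = 2[170³/12 + 170×75²] = 2731000 mm³.
Direct shear f_v = P/L_w = 83.4×10³ / 340 = 245.3 N/mm (vertical).
Torsion M = P·e = 83.4×10³ × 150 = 12510000 N·mm.
Critical point at (x, y) = (75, 85) from centroid. f_tx = M·y/J = 389.3 N/mm; f_ty = M·x/J = 343.5 N/mm.
Resultant f_max = √[f_tx² + (f_v + f_ty)²] = √[389.3² + (245.3 + 343.5)²] = 705.9 N/mm.
Capacity per unit length: φr_n = 0.75 × 0.6 × 480 × (0.707 × 5) = 763.6 N/mm.
705.9 ≤ 763.6 → adequate.

f_max ≈ 706 N/mm; adequate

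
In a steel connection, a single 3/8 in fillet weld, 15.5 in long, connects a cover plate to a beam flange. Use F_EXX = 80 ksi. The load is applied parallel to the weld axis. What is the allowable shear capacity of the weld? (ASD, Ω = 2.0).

R_n/Ω ≈ 98.6 kips

Effective throat t_e = 0.707 × 0.375 = 0.2651 in.
Total length L = 15.5 in; A_we = 0.2651 × 15.5 = 4.109 in².
F_nw = 0.6 F_EXX = 0.6 × 80 = 48 ksi.
R_n = 48 × 4.109 = 197.3 kips; R_n/Ω = 197.3/2.0 = 98.63 kips.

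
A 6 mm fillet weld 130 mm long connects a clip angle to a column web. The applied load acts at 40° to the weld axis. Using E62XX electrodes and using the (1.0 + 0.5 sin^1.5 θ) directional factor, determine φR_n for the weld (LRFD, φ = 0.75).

E62XX → F_EXX = 620 MPa.
t_e = 0.707 × 6 = 4.242 mm; A_we = 4.242 × 130 = 551.5 mm².
Directional factor: 1.0 + 0.5 sin^1.5(40°) = 1.258.
F_nw = 0.6 × 620 × 1.258 = 467.9 MPa.
φR_n = 0.75 × 467.9 × 551.5 × 10⁻³ = 193.5 kN.

φR_n ≈ 194 kN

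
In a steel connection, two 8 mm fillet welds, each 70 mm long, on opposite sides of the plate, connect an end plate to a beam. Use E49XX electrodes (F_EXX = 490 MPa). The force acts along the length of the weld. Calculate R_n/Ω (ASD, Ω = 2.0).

Effective throat t_e = 0.707 × 8 = 5.656 mm.
Total length L = 140 mm; A_we = 5.656 × 140 = 791.8 mm².
F_nw = 0.6 F_EXX = 0.6 × 490 = 294 MPa.
R_n = 294 × 791.8 × 10⁻³ = 232.8 kN; R_n/Ω = 232.8/2.0 = 116.4 kN.

R_n/Ω ≈ 116 kN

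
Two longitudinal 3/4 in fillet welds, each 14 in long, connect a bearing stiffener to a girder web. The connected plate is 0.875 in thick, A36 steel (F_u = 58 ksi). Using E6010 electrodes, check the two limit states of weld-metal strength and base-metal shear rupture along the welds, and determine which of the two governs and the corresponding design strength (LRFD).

φR_n ≈ 401 kips (weld metal governs)

E60XX → F_EXX = 60 ksi.
t_e = 0.707 × 0.75 = 0.5302 in; L = 28 in.
Weld metal: φR_n = 0.75 × 0.6 × 60 × 0.5302 × 28 = 400.9 kips.
Base metal (shear rupture): φR_n = 0.75 × 0.6 × 58 × 0.875 × 28 = 639.4 kips.
Governing: weld metal.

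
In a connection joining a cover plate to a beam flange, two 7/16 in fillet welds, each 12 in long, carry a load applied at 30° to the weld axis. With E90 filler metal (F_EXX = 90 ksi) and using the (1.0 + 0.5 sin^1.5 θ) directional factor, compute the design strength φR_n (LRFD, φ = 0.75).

φR_n ≈ 354 kip

t_e = 0.707 × 0.4375 = 0.3093 in; A_we = 0.3093 × 24 = 7.423 in².
Directional factor: 1.0 + 0.5 sin^1.5(30°) = 1.177.
F_nw = 0.6 × 90 × 1.177 = 63.55 ksi.
φR_n = 0.75 × 63.55 × 7.423 = 353.8 kip.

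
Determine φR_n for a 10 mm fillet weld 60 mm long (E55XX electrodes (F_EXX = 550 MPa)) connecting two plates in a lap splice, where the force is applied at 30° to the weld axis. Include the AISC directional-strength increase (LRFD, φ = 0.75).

φR_n ≈ 124 kN

t_e = 0.707 × 10 = 7.07 mm; A_we = 7.07 × 60 = 424.2 mm².
Directional factor: 1.0 + 0.5 sin^1.5(30°) = 1.177.
F_nw = 0.6 × 550 × 1.177 = 388.3 MPa.
φR_n = 0.75 × 388.3 × 424.2 × 10⁻³ = 123.5 kN.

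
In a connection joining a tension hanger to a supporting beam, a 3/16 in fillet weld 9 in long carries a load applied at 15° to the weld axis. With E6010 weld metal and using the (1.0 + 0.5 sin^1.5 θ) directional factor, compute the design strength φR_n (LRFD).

φR_n ≈ 34.3 kip

E60XX → F_EXX = 60 ksi.
t_e = 0.707 × 0.1875 = 0.1326 in; A_we = 0.1326 × 9 = 1.193 in².
Directional factor: 1.0 + 0.5 sin^1.5(15°) = 1.066.
F_nw = 0.6 × 60 × 1.066 = 38.37 ksi.
φR_n = 0.75 × 38.37 × 1.193 = 34.33 kip.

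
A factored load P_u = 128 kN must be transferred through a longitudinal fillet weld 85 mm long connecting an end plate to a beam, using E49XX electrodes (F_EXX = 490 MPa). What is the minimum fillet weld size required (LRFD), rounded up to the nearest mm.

Total weld length L = 85 mm.
Required throat t_e = P_u / (φ × 0.6 F_EXX × L) = 128 / (0.75 × 0.6 × 490 × 85 × 10⁻³) = 6.829 mm.
Required leg w = t_e / 0.707 = 9.66 mm → use 10 mm.

w = 10 mm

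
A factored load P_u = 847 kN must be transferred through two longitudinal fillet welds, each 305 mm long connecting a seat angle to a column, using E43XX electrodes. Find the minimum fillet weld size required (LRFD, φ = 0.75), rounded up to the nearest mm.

E43XX → F_EXX = 430 MPa.
Total weld length L = 610 mm.
Required throat t_e = P_u / (φ × 0.6 F_EXX × L) = 847 / (0.75 × 0.6 × 430 × 610 × 10⁻³) = 7.176 mm.
Required leg w = t_e / 0.707 = 10.15 mm → use 11 mm.

w = 11 mm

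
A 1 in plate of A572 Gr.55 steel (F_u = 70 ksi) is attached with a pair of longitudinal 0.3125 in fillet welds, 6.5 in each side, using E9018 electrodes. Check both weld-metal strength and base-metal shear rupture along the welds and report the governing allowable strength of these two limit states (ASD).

E90XX → F_EXX = 90 ksi.
t_e = 0.707 × 0.3125 = 0.2209 in; L = 13 in.
Weld metal: R_n/Ω = (1/2.0) × 0.6 × 90 × 0.2209 × 13 = 77.55 kip.
Base metal (shear rupture): R_n/Ω = (1/2.0) × 0.6 × 70 × 1 × 13 = 273 kip.
Governing: weld metal.

R_n/Ω ≈ 77.5 kip (weld metal governs)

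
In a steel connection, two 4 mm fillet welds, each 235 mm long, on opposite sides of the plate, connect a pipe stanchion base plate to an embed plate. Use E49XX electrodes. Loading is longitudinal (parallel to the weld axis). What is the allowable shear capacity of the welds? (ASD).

E49XX → F_EXX = 490 MPa.
Effective throat t_e = 0.707 × 4 = 2.828 mm.
Total length L = 470 mm; A_we = 2.828 × 470 = 1329 mm².
F_nw = 0.6 F_EXX = 0.6 × 490 = 294 MPa.
R_n = 294 × 1329 × 10⁻³ = 390.8 kN; R_n/Ω = 390.8/2.0 = 195.4 kN.

R_n/Ω ≈ 195 kN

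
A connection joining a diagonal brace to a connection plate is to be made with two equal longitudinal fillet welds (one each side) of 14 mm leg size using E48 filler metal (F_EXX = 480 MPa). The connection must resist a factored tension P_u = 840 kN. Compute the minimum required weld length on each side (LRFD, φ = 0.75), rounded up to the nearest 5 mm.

Throat t_e = 0.707 × 14 = 9.898 mm.
φr_n = 0.75 × 0.6 × 480 × 9.898 × 10⁻³ = 2.138 kN/mm.
L_req = P_u / φr_n = 840 / 2.138 = 392.9 mm total.
Per side: 392.9 / 2 = 196.4 mm.
Round up → use L = 200 mm on each side.

L = 200 mm on each side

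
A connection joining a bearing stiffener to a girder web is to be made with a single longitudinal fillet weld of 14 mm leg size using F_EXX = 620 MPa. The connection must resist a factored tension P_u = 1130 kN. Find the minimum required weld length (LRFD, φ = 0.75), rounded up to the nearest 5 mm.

L = 410 mm

Throat t_e = 0.707 × 14 = 9.898 mm.
φr_n = 0.75 × 0.6 × 620 × 9.898 × 10⁻³ = 2.762 kN/mm.
L_req = P_u / φr_n = 1130 / 2.762 = 409.2 mm total.
Round up → use L = 410 mm.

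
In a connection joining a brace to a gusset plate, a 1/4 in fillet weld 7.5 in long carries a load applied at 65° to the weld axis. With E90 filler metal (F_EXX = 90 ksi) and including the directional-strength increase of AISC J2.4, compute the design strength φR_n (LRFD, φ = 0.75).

t_e = 0.707 × 0.25 = 0.1767 in; A_we = 0.1767 × 7.5 = 1.326 in².
Directional factor: 1.0 + 0.5 sin^1.5(65°) = 1.431.
F_nw = 0.6 × 90 × 1.431 = 77.3 ksi.
φR_n = 0.75 × 77.3 × 1.326 = 76.85 kips.

φR_n ≈ 76.8 kips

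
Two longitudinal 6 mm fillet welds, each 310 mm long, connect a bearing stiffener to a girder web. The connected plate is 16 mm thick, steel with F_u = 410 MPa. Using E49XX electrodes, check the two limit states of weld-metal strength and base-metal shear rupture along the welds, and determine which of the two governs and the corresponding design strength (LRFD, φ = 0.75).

φR_n ≈ 580 kN (weld metal governs)

E49XX → F_EXX = 490 MPa.
t_e = 0.707 × 6 = 4.242 mm; L = 620 mm.
Weld metal: φR_n = 0.75 × 0.6 × 490 × 4.242 × 620 × 10⁻³ = 579.9 kN.
Base metal (shear rupture): φR_n = 0.75 × 0.6 × 410 × 16 × 620 × 10⁻³ = 1830 kN.
Governing: weld metal.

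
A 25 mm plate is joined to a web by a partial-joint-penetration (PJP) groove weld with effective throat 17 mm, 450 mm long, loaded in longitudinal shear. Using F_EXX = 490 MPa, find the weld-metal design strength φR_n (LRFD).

Effective throat (given) t_e = 17 mm.
A_we = 17 × 450 = 7650 mm².
F_nw = 0.6 F_EXX = 294 MPa.
φR_n = 0.75 × 294 × 7650 × 10⁻³ = 1687 kN.

φR_n ≈ 1690 kN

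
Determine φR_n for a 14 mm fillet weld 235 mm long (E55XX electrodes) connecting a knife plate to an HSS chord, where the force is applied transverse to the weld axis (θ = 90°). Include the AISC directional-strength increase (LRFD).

φR_n ≈ 864 kN

E55XX → F_EXX = 550 MPa.
t_e = 0.707 × 14 = 9.898 mm; A_we = 9.898 × 235 = 2326 mm².
Directional factor: 1.0 + 0.5 sin^1.5(90°) = 1.5.
F_nw = 0.6 × 550 × 1.5 = 495 MPa.
φR_n = 0.75 × 495 × 2326 × 10⁻³ = 863.5 kN.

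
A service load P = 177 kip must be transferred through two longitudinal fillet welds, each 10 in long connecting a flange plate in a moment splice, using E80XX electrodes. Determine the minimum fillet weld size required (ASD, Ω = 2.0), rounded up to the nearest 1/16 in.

E80XX → F_EXX = 80 ksi.
Total weld length L = 20 in.
Required throat t_e = P × Ω / (0.6 F_EXX × L) = 177 × 2.0 / (0.6 × 80 × 20) = 0.3688 in.
Required leg w = t_e / 0.707 = 0.5216 in → use 9/16 in.

w = 9/16 in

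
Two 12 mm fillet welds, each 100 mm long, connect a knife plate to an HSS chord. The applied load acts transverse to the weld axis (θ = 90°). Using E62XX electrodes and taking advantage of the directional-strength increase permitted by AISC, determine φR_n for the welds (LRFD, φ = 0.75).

φR_n ≈ 710 kN

E62XX → F_EXX = 620 MPa.
t_e = 0.707 × 12 = 8.484 mm; A_we = 8.484 × 200 = 1697 mm².
Directional factor: 1.0 + 0.5 sin^1.5(90°) = 1.5.
F_nw = 0.6 × 620 × 1.5 = 558 MPa.
φR_n = 0.75 × 558 × 1697 × 10⁻³ = 710.1 kN.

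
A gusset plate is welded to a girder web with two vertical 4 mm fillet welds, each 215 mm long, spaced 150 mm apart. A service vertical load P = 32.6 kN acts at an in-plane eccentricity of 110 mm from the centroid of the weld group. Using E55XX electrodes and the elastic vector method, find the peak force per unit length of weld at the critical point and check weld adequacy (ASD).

E55XX → F_EXX = 550 MPa.
Total weld length L_w = 430 mm. Treat welds as unit-width lines.
Polar moment about centroid: J = 2[d³/12 + d(b/2)²] = 2[215³/12 + 215×75²] = 4075000 mm³.
Direct shear f_v = P/L_w = 32.6×10³ / 430 = 75.81 N/mm (vertical).
Torsion M = P·e = 32.6×10³ × 110 = 3586000 N·mm.
Critical point at (x, y) = (75, 107.5) from centroid. f_tx = M·y/J = 94.6 N/mm; f_ty = M·x/J = 66 N/mm.
Resultant f_max = √[f_tx² + (f_v + f_ty)²] = √[94.6² + (75.81 + 66)²] = 170.5 N/mm.
Capacity per unit length: r_n/Ω = (1/2.0) × 0.6 × 550 × (0.707 × 4) = 466.6 N/mm.
170.5 ≤ 466.6 → adequate.

f_max ≈ 170 N/mm; adequate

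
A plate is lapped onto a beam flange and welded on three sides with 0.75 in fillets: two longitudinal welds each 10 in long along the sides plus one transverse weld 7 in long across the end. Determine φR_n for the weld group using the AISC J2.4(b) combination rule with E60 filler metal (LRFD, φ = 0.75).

E60XX → F_EXX = 60 ksi.
t_e = 0.707 × 0.75 = 0.5302 in.
R_nwl = 0.6 × 60 × 0.5302 × 20 = 381.8 kips (longitudinal, 2 welds).
R_nwt = 0.6 × 60 × 0.5302 × 7 = 133.6 kips (transverse, base value).
(i) R_nwl + R_nwt = 515.4 kips; (ii) 0.85 R_nwl + 1.5 R_nwt = 524.9 kips.
R_n = max = 524.9 kips [governs: (ii)]; φR_n = 393.7 kips.

φR_n ≈ 394 kips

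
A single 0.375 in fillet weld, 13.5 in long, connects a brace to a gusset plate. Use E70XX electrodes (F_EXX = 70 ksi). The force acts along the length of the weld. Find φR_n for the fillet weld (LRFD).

Effective throat t_e = 0.707 × 0.375 = 0.2651 in.
Total length L = 13.5 in; A_we = 0.2651 × 13.5 = 3.579 in².
F_nw = 0.6 F_EXX = 0.6 × 70 = 42 ksi.
φR_n = 0.75 × 42 × 3.579 = 112.7 kips.

φR_n ≈ 113 kips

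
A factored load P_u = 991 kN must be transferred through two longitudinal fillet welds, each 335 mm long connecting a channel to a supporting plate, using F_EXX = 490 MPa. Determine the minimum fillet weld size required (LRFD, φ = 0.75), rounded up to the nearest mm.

Total weld length L = 670 mm.
Required throat t_e = P_u / (φ × 0.6 F_EXX × L) = 991 / (0.75 × 0.6 × 490 × 670 × 10⁻³) = 6.708 mm.
Required leg w = t_e / 0.707 = 9.488 mm → use 10 mm.

w = 10 mm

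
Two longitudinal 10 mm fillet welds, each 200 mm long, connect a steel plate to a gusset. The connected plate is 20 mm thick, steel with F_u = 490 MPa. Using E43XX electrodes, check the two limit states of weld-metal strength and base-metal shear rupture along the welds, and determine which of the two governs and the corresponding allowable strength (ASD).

E43XX → F_EXX = 430 MPa.
t_e = 0.707 × 10 = 7.07 mm; L = 400 mm.
Weld metal: R_n/Ω = (1/2.0) × 0.6 × 430 × 7.07 × 400 × 10⁻³ = 364.8 kN.
Base metal (shear rupture): R_n/Ω = (1/2.0) × 0.6 × 490 × 20 × 400 × 10⁻³ = 1176 kN.
Governing: weld metal.

R_n/Ω ≈ 365 kN (weld metal governs)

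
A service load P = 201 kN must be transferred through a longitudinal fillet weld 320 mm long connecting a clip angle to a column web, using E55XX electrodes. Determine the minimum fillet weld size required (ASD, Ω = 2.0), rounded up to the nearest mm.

E55XX → F_EXX = 550 MPa.
Total weld length L = 320 mm.
Required throat t_e = P × Ω / (0.6 F_EXX × L) = 201 × 2.0 / (0.6 × 550 × 320 × 10⁻³) = 3.807 mm.
Required leg w = t_e / 0.707 = 5.384 mm → use 6 mm.

w = 6 mm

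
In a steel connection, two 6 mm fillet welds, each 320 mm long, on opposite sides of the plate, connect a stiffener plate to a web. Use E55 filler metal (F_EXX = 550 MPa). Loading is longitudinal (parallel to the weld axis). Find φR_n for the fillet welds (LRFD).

Effective throat t_e = 0.707 × 6 = 4.242 mm.
Total length L = 640 mm; A_we = 4.242 × 640 = 2715 mm².
F_nw = 0.6 F_EXX = 0.6 × 550 = 330 MPa.
φR_n = 0.75 × 330 × 2715 × 10⁻³ = 671.9 kN.

φR_n ≈ 672 kN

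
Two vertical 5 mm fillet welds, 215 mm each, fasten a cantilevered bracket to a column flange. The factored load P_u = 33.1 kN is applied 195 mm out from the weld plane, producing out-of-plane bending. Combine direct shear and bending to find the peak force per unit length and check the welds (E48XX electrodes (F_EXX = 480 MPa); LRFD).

L_w = 2 × 215 = 430 mm; section modulus (unit throat) S = 2 × L²/6 = 15410 mm².
Direct shear f_v = P/L_w = 33.1×10³/430 = 76.98 N/mm.
Moment M = P × e = 33.1×10³ × 195 = 6454500 N·mm; bending f_b = M/S = 418.9 N/mm.
f_max = √(f_v² + f_b²) = √(76.98² + 418.9²) = 425.9 N/mm.
φr_n = 0.75 × 0.6 × 480 × (0.707 × 5) = 763.6 N/mm → adequate.

f_max ≈ 426 N/mm; adequate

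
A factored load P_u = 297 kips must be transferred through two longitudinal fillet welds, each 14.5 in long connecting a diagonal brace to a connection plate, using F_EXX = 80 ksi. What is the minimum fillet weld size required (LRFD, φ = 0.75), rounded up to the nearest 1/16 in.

Total weld length L = 29 in.
Required throat t_e = P_u / (φ × 0.6 F_EXX × L) = 297 / (0.75 × 0.6 × 80 × 29) = 0.2845 in.
Required leg w = t_e / 0.707 = 0.4024 in → use 7/16 in.

w = 7/16 in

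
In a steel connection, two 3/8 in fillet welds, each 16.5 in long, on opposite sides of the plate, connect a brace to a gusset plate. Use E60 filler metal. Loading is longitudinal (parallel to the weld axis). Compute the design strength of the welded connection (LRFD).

φR_n ≈ 236 kips

E60XX → F_EXX = 60 ksi.
Effective throat t_e = 0.707 × 0.375 = 0.2651 in.
Total length L = 33 in; A_we = 0.2651 × 33 = 8.749 in².
F_nw = 0.6 F_EXX = 0.6 × 60 = 36 ksi.
φR_n = 0.75 × 36 × 8.749 = 236.2 kips.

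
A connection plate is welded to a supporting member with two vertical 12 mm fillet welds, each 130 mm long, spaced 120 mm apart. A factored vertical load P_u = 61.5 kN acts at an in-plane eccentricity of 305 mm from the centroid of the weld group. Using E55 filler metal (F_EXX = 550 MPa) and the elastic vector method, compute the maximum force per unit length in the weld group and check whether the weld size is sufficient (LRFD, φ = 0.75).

Total weld length L_w = 260 mm. Treat welds as unit-width lines.
Polar moment about centroid: J = 2[d³/12 + d(b/2)²] = 2[130³/12 + 130×60²] = 1302000 mm³.
Direct shear f_v = P/L_w = 61.5×10³ / 260 = 236.5 N/mm (vertical).
Torsion M = P·e = 61.5×10³ × 305 = 18758000 N·mm.
Critical point at (x, y) = (60, 65) from centroid. f_tx = M·y/J = 936.3 N/mm; f_ty = M·x/J = 864.3 N/mm.
Resultant f_max = √[f_tx² + (f_v + f_ty)²] = √[936.3² + (236.5 + 864.3)²] = 1445 N/mm.
Capacity per unit length: φr_n = 0.75 × 0.6 × 550 × (0.707 × 12) = 2100 N/mm.
1445 ≤ 2100 → adequate.

f_max ≈ 1450 N/mm; adequate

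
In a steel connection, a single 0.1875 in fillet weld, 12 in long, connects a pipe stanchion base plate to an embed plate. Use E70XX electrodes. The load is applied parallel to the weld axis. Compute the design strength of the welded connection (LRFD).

E70XX → F_EXX = 70 ksi.
Effective throat t_e = 0.707 × 0.1875 = 0.1326 in.
Total length L = 12 in; A_we = 0.1326 × 12 = 1.591 in².
F_nw = 0.6 F_EXX = 0.6 × 70 = 42 ksi.
φR_n = 0.75 × 42 × 1.591 = 50.11 kips.

φR_n ≈ 50.1 kips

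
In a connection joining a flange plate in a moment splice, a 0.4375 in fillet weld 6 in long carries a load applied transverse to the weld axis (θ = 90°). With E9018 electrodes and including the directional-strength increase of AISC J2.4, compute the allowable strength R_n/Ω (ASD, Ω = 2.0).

R_n/Ω ≈ 75.2 kip

E90XX → F_EXX = 90 ksi.
t_e = 0.707 × 0.4375 = 0.3093 in; A_we = 0.3093 × 6 = 1.856 in².
Directional factor: 1.0 + 0.5 sin^1.5(90°) = 1.5.
F_nw = 0.6 × 90 × 1.5 = 81 ksi.
R_n/Ω = (81 × 1.856) / 2.0 = 75.16 kip.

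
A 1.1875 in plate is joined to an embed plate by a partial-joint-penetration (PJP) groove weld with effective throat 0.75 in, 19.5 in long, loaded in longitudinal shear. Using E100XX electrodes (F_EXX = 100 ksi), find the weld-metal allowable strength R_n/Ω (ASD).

R_n/Ω ≈ 439 kips

Effective throat (given) t_e = 0.75 in.
A_we = 0.75 × 19.5 = 14.62 in².
F_nw = 0.6 F_EXX = 60 ksi.
R_n/Ω = (60 × 14.62) / 2.0 = 438.8 kips.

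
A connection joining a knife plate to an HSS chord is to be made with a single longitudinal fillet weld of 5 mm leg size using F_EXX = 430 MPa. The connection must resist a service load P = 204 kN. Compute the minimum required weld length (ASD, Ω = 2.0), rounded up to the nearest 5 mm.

L = 450 mm

Throat t_e = 0.707 × 5 = 3.535 mm.
r_n/Ω = (0.6 × 430 × 3.535) / 2.0 = 456 N/mm = 0.456 kN/mm.
L_req = P / (r_n/Ω) = 204 / 0.456 = 447.4 mm total.
Round up → use L = 450 mm.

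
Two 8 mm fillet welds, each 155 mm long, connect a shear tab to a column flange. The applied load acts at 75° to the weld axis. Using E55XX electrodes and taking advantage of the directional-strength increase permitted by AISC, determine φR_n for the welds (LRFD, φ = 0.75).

E55XX → F_EXX = 550 MPa.
t_e = 0.707 × 8 = 5.656 mm; A_we = 5.656 × 310 = 1753 mm².
Directional factor: 1.0 + 0.5 sin^1.5(75°) = 1.475.
F_nw = 0.6 × 550 × 1.475 = 486.6 MPa.
φR_n = 0.75 × 486.6 × 1753 × 10⁻³ = 639.9 kN.

φR_n ≈ 640 kN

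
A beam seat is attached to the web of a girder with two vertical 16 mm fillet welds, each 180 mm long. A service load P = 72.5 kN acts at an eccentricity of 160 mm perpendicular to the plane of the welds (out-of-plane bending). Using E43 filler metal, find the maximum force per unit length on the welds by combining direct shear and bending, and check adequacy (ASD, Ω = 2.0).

E43XX → F_EXX = 430 MPa.
L_w = 2 × 180 = 360 mm; section modulus (unit throat) S = 2 × L²/6 = 10800 mm².
Direct shear f_v = P/L_w = 72.5×10³/360 = 201.4 N/mm.
Moment M = P × e = 72.5×10³ × 160 = 11600000 N·mm; bending f_b = M/S = 1074 N/mm.
f_max = √(f_v² + f_b²) = √(201.4² + 1074²) = 1093 N/mm.
r_n/Ω = (1/2.0) × 0.6 × 430 × (0.707 × 16) = 1459 N/mm → adequate.

f_max ≈ 1090 N/mm; adequate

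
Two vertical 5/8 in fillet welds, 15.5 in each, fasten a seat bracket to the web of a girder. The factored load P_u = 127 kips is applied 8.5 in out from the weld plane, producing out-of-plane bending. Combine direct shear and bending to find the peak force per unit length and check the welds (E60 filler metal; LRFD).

E60XX → F_EXX = 60 ksi.
L_w = 2 × 15.5 = 31 in; section modulus (unit throat) S = 2 × L²/6 = 80.08 in².
Direct shear f_v = P/L_w = 127/31 = 4.097 kip/in.
Moment M = P × e = 127 × 8.5 = 1079.5 kip·in; bending f_b = M/S = 13.48 kip/in.
f_max = √(f_v² + f_b²) = √(4.097² + 13.48²) = 14.09 kip/in.
φr_n = 0.75 × 0.6 × 60 × (0.707 × 0.625) = 11.93 kip/in → NOT adequate.

f_max ≈ 14.1 kip/in; NOT adequate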